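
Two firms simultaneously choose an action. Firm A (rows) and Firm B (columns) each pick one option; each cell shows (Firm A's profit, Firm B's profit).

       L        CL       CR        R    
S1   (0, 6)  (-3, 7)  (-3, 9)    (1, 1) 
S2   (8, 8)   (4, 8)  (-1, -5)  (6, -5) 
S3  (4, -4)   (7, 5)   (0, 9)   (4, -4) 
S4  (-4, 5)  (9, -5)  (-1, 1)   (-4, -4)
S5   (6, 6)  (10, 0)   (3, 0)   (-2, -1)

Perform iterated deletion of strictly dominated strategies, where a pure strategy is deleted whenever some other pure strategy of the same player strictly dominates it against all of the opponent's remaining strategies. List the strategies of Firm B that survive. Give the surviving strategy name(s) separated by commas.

L, CL

Firm A's strategy S1 is strictly dominated by S2 (L: 8>0, CL: 4>-3, CR: -1>-3, R: 6>1) and is removed.
Firm A's strategy S4 is strictly dominated by S5 (L: 6>-4, CL: 10>9, CR: 3>-1, R: -2>-4) and is removed.
For Firm B, CL strictly dominates R on the remaining rows (S2: 8>-5, S3: 5>-4, S5: 0>-1); eliminate R.
Row S3 is eliminated: S5 beats it against every remaining column (L: 6>4, CL: 10>7, CR: 3>0).
Firm B's strategy CR is strictly dominated by L (S2: 8>-5, S5: 6>0) and is removed.
Among the remaining strategies, none is strictly dominated by another pure strategy of the same player, so the elimination stops.
Surviving strategies — Firm A: {S2, S5}; Firm B: {L, CL}.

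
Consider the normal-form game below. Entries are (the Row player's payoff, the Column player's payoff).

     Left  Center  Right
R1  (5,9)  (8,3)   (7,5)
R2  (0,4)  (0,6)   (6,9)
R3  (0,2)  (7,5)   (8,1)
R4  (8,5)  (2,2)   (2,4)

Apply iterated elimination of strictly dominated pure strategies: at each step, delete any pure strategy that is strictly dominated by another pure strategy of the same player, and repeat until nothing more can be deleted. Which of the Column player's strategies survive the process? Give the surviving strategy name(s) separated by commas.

Left

The Row player's strategy R2 is strictly dominated by R1 (Left: 5>0, Center: 8>0, Right: 7>6) and is removed.
For the Column player, Left strictly dominates Right on the remaining rows (R1: 9>5, R3: 2>1, R4: 5>4); eliminate Right.
Row R3 is eliminated: R1 beats it against every remaining column (Left: 5>0, Center: 8>7).
The Column player's strategy Center is strictly dominated by Left (R1: 9>3, R4: 5>2) and is removed.
The Row player's strategy R1 is strictly dominated by R4 (Left: 8>5) and is removed.
Among the remaining strategies, none is strictly dominated by another pure strategy of the same player, so the elimination stops.
Surviving strategies — the Row player: {R4}; the Column player: {Left}.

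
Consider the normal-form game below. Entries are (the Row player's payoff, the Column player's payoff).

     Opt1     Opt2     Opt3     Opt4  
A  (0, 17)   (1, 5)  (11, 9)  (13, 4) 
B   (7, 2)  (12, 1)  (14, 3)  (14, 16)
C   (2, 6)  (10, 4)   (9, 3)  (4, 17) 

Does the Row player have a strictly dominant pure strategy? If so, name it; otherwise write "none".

B

B vs A: Opt1: 7>0, Opt2: 12>1, Opt3: 14>11, Opt4: 14>13.
B vs C: Opt1: 7>2, Opt2: 12>10, Opt3: 14>9, Opt4: 14>4.
B strictly beats every other strategy against every opponent action, so it is strictly dominant.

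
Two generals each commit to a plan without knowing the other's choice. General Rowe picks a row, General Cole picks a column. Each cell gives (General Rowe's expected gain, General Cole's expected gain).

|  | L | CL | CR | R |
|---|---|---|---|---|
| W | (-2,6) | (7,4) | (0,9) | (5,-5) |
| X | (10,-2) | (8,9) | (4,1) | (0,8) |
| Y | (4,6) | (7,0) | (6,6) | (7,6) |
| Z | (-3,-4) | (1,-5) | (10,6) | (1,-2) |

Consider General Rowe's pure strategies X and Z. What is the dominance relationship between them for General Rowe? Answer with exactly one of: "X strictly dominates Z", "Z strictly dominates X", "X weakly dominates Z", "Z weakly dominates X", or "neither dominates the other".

X's payoffs vs Z's, by General Cole's action — L: 10>-3, CL: 8>1, CR: 4<10, R: 0<1.
X does better at L, CL but worse at CR, R; neither strategy dominates the other.

neither dominates the other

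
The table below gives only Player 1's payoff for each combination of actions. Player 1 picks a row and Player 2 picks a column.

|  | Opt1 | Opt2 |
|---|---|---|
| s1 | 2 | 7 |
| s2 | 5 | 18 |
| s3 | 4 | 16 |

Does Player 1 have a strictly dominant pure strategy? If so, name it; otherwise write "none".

s2

s2 vs s1: Opt1: 5>2, Opt2: 18>7.
s2 vs s3: Opt1: 5>4, Opt2: 18>16.
s2 strictly beats every other strategy against every opponent action, so it is strictly dominant.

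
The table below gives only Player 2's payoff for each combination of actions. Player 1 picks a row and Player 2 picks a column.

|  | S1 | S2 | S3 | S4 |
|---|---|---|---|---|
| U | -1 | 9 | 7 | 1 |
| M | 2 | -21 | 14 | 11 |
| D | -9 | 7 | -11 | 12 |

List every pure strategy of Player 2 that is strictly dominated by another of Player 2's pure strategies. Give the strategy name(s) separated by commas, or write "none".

S1: dominated, since S4 does at least as well everywhere (U: 1>-1, M: 11>2, D: 12>-9).
Nothing dominates S2: S1 at U (9>-1); S3 at U (9>7); S4 at U (9>1).
S3 is not dominated — it holds its own against S1 at U (7>-1); S2 at M (14>-21); S4 at U (7>1).
Nothing dominates S4: S1 at U (1>-1); S2 at M (11>-21); S3 at D (12>-11).

S1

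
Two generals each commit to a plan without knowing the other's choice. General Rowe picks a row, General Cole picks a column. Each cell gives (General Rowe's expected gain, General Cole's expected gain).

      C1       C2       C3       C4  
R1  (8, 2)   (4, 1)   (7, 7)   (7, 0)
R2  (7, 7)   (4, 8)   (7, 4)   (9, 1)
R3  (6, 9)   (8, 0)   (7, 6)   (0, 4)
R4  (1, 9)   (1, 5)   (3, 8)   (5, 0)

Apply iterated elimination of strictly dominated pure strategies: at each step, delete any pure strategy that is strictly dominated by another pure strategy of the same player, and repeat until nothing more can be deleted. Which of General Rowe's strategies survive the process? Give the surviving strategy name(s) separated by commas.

R1, R2, R3

Row R4 is eliminated: R1 beats it against every remaining column (C1: 8>1, C2: 4>1, C3: 7>3, C4: 7>5).
For General Cole, C1 strictly dominates C4 on the remaining rows (R1: 2>0, R2: 7>1, R3: 9>4); eliminate C4.
Among the remaining strategies, none is strictly dominated by another pure strategy of the same player, so the elimination stops.
Surviving strategies — General Rowe: {R1, R2, R3}; General Cole: {C1, C2, C3}.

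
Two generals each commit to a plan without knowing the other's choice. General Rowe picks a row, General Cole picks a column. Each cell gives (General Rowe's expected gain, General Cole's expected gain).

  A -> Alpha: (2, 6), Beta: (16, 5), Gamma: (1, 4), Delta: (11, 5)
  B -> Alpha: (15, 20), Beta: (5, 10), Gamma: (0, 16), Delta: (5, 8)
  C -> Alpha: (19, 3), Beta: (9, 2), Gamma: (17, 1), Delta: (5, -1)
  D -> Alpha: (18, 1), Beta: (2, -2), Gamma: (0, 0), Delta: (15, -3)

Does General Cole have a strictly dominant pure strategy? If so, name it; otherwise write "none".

Alpha vs Beta: A: 6>5, B: 20>10, C: 3>2, D: 1>-2.
Alpha vs Gamma: A: 6>4, B: 20>16, C: 3>1, D: 1>0.
Alpha vs Delta: A: 6>5, B: 20>8, C: 3>-1, D: 1>-3.
Alpha strictly beats every other strategy against every opponent action, so it is strictly dominant.

Alpha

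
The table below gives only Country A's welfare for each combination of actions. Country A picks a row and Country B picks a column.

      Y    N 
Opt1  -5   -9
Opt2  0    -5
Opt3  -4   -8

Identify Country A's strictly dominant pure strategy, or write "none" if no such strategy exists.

Opt2 vs Opt1: Y: 0>-5, N: -5>-9.
Opt2 vs Opt3: Y: 0>-4, N: -5>-8.
Opt2 strictly beats every other strategy against every opponent action, so it is strictly dominant.

Opt2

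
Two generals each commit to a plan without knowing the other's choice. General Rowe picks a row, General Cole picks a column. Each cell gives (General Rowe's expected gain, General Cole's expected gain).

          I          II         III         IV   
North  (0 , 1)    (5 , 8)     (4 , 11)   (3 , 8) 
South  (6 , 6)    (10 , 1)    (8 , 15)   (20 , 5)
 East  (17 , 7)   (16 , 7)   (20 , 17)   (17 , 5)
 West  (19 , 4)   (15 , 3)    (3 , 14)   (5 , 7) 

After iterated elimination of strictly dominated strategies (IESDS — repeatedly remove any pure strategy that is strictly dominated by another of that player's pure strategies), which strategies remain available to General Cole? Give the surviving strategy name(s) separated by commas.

III

Row North is eliminated: South beats it against every remaining column (I: 6>0, II: 10>5, III: 8>4, IV: 20>3).
General Cole's strategy I is strictly dominated by III (South: 15>6, East: 17>7, West: 14>4) and is removed.
General Rowe's strategy West is strictly dominated by East (II: 16>15, III: 20>3, IV: 17>5) and is removed.
General Cole's strategy II is strictly dominated by III (South: 15>1, East: 17>7) and is removed.
For General Cole, III strictly dominates IV on the remaining rows (South: 15>5, East: 17>5); eliminate IV.
For General Rowe, East strictly dominates South on the remaining columns (III: 20>8); eliminate South.
Among the remaining strategies, none is strictly dominated by another pure strategy of the same player, so the elimination stops.
Surviving strategies — General Rowe: {East}; General Cole: {III}.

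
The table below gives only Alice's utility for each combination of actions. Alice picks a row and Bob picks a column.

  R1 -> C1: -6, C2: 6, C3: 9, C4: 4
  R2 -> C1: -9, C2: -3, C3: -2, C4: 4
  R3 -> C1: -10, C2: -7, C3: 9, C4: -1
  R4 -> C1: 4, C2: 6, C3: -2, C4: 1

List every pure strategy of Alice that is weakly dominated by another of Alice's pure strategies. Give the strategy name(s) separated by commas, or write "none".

Nothing dominates R1: R2 at C1 (-6>-9); R3 at C1 (-6>-10); R4 at C3 (9>-2).
R2: dominated, since R1 does at least as well everywhere (C1: -6>-9, C2: 6>-3, C3: 9>-2, C4: 4=4).
R3: dominated, since R1 does at least as well everywhere (C1: -6>-10, C2: 6>-7, C3: 9=9, C4: 4>-1).
R4: no other strategy beats it everywhere (R1 at C1 (4>-6); R2 at C1 (4>-9); R3 at C1 (4>-10)).

R2, R3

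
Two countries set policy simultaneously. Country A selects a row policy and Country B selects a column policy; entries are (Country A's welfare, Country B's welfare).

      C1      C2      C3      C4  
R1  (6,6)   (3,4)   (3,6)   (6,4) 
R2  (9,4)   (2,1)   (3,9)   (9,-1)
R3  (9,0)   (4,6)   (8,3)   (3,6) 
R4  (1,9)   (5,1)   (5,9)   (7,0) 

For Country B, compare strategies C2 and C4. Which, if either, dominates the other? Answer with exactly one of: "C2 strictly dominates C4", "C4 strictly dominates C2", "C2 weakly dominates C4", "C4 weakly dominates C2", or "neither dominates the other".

Compare C2 to C4 across each opponent action: R1: 4=4, R2: 1>-1, R3: 6=6, R4: 1>0.
C2 is at least as good everywhere and strictly better somewhere (tied only at R1, R3), so C2 weakly but not strictly dominates C4.

C2 weakly dominates C4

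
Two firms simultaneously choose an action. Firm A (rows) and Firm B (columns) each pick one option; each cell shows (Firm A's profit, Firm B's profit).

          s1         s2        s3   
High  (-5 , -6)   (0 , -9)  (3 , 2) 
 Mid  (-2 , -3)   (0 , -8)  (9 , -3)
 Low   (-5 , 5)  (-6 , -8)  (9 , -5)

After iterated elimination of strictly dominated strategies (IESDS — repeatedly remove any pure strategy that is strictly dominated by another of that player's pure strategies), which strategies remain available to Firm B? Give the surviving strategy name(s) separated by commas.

For Firm B, s1 strictly dominates s2 on the remaining rows (High: -6>-9, Mid: -3>-8, Low: 5>-8); eliminate s2.
For Firm A, Mid strictly dominates High on the remaining columns (s1: -2>-5, s3: 9>3); eliminate High.
Among the remaining strategies, none is strictly dominated by another pure strategy of the same player, so the elimination stops.
Surviving strategies — Firm A: {Mid, Low}; Firm B: {s1, s3}.

s1, s3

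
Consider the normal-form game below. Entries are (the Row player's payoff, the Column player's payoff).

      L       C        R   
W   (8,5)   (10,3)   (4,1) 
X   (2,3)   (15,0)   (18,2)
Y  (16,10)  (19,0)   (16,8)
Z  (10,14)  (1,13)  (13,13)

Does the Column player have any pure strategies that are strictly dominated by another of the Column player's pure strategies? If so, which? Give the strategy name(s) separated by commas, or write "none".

C, R

Nothing dominates L: C at W (5>3); R at W (5>1).
C is strictly dominated by L (W: 5>3, X: 3>0, Y: 10>0, Z: 14>13).
L strictly dominates R — W: 5>1, X: 3>2, Y: 10>8, Z: 14>13.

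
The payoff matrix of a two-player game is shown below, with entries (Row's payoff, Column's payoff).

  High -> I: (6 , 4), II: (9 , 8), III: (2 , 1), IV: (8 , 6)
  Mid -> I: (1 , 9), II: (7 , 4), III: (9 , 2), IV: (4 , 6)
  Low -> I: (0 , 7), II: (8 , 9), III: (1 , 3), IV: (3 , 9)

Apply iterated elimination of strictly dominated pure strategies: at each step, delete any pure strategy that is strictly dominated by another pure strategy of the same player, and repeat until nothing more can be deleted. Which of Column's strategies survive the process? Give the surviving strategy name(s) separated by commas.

Row Low is eliminated: High beats it against every remaining column (I: 6>0, II: 9>8, III: 2>1, IV: 8>3).
For Column, I strictly dominates III on the remaining rows (High: 4>1, Mid: 9>2); eliminate III.
For Row, High strictly dominates Mid on the remaining columns (I: 6>1, II: 9>7, IV: 8>4); eliminate Mid.
Column I is eliminated: II beats it against every remaining row (High: 8>4).
Column IV is eliminated: II beats it against every remaining row (High: 8>6).
Among the remaining strategies, none is strictly dominated by another pure strategy of the same player, so the elimination stops.
Surviving strategies — Row: {High}; Column: {II}.

II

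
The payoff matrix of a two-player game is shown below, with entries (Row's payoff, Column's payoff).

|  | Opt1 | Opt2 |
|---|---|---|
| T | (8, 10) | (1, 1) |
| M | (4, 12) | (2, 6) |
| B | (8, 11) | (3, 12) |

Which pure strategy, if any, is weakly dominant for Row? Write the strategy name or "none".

B vs T: Opt1: 8=8, Opt2: 3>1.
B vs M: Opt1: 8>4, Opt2: 3>2.
B is at least as good as every other strategy against every opponent action, so it is weakly dominant.

B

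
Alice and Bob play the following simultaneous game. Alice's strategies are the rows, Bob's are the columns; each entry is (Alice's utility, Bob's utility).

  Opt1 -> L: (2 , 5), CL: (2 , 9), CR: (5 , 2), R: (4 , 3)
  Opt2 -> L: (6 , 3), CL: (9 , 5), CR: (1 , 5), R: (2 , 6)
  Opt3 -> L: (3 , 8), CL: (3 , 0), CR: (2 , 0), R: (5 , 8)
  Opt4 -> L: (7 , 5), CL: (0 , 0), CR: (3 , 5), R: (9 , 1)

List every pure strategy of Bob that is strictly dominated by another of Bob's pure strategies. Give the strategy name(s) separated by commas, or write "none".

Nothing dominates L: CL at Opt3 (8>0); CR at Opt1 (5>2); R at Opt1 (5>3).
CL: no other strategy beats it everywhere (L at Opt1 (9>5); CR at Opt1 (9>2); R at Opt1 (9>3)).
CR: no other strategy beats it everywhere (L at Opt2 (5>3); CL at Opt2 (5=5); R at Opt4 (5>1)).
R: no other strategy beats it everywhere (L at Opt2 (6>3); CL at Opt2 (6>5); CR at Opt1 (3>2)).

none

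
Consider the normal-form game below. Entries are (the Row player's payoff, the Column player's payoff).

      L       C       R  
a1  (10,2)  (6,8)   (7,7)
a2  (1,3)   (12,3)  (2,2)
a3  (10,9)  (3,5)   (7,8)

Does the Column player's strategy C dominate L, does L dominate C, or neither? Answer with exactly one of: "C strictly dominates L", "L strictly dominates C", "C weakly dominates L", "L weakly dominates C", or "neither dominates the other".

Compare C to L across each choice by the Row player: a1: 8>2, a2: 3=3, a3: 5<9.
C does better at a1 but worse at a3; neither strategy dominates the other.

neither dominates the other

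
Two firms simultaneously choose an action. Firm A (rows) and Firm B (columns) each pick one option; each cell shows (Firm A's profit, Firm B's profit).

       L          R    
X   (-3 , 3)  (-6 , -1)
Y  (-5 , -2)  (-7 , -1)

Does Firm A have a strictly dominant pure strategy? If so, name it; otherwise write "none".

X

X vs Y: L: -3>-5, R: -6>-7.
X strictly beats every other strategy against every opponent action, so it is strictly dominant.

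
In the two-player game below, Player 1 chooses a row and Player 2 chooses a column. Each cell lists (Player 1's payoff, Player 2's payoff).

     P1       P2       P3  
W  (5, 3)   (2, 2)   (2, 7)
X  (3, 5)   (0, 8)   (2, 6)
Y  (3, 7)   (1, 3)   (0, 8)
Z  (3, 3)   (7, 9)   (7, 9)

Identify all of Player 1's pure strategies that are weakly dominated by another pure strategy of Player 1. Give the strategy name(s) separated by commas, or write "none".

W is not dominated — it holds its own against X at P1 (5>3); Y at P1 (5>3); Z at P1 (5>3).
W weakly dominates X — P1: 5>3, P2: 2>0, P3: 2=2.
W weakly dominates Y — P1: 5>3, P2: 2>1, P3: 2>0.
Nothing dominates Z: W at P2 (7>2); X at P2 (7>0); Y at P2 (7>1).

X, Y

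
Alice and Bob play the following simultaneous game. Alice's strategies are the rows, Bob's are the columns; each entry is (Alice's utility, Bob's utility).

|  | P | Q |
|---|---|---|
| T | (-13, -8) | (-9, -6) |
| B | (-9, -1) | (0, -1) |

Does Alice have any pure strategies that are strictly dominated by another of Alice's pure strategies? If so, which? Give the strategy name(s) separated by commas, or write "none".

T

T: dominated, since B does at least as well everywhere (P: -9>-13, Q: 0>-9).
B is not dominated — it holds its own against T at P (-9>-13).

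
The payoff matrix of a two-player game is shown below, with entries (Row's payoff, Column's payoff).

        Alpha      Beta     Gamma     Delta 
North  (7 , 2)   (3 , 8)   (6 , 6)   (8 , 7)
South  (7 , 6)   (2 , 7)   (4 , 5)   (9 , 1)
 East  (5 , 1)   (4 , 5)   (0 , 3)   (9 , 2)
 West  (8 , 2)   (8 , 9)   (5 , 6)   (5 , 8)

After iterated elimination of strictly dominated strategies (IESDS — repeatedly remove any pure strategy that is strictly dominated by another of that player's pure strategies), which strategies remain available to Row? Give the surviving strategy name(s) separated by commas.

Column Alpha is eliminated: Beta beats it against every remaining row (North: 8>2, South: 7>6, East: 5>1, West: 9>2).
For Column, Beta strictly dominates Gamma on the remaining rows (North: 8>6, South: 7>5, East: 5>3, West: 9>6); eliminate Gamma.
Row's strategy North is strictly dominated by East (Beta: 4>3, Delta: 9>8) and is removed.
Column Delta is eliminated: Beta beats it against every remaining row (South: 7>1, East: 5>2, West: 9>8).
For Row, East strictly dominates South on the remaining columns (Beta: 4>2); eliminate South.
For Row, West strictly dominates East on the remaining columns (Beta: 8>4); eliminate East.
Among the remaining strategies, none is strictly dominated by another pure strategy of the same player, so the elimination stops.
Surviving strategies — Row: {West}; Column: {Beta}.

West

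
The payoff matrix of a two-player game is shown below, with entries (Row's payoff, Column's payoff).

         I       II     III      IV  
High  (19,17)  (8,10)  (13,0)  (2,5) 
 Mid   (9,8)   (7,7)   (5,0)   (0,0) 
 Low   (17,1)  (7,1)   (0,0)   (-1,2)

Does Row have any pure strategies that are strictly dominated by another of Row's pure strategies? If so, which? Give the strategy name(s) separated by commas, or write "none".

Nothing dominates High: Mid at I (19>9); Low at I (19>17).
Mid is strictly dominated by High (I: 19>9, II: 8>7, III: 13>5, IV: 2>0).
High strictly dominates Low — I: 19>17, II: 8>7, III: 13>0, IV: 2>-1.

Mid, Low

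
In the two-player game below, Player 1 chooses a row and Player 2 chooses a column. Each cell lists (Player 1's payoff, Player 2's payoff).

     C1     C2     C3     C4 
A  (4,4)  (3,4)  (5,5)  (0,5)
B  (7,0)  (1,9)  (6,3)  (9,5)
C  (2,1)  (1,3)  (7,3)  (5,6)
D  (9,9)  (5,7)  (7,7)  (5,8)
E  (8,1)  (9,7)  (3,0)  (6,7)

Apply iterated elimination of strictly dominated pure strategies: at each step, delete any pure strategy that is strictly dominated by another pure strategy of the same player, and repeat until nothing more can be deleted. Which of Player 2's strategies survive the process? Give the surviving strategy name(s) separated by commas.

C1, C2, C4

Row A is eliminated: D beats it against every remaining column (C1: 9>4, C2: 5>3, C3: 7>5, C4: 5>0).
Column C3 is eliminated: C4 beats it against every remaining row (B: 5>3, C: 6>3, D: 8>7, E: 7>0).
Row C is eliminated: E beats it against every remaining column (C1: 8>2, C2: 9>1, C4: 6>5).
Among the remaining strategies, none is strictly dominated by another pure strategy of the same player, so the elimination stops.
Surviving strategies — Player 1: {B, D, E}; Player 2: {C1, C2, C4}.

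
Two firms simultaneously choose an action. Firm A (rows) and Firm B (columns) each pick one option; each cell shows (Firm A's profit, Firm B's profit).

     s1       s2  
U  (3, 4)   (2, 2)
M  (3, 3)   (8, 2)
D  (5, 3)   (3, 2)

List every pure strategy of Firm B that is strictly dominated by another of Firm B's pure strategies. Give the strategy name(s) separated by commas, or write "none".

s2

s1: no other strategy beats it everywhere (s2 at U (4>2)).
s1 strictly dominates s2 — U: 4>2, M: 3>2, D: 3>2.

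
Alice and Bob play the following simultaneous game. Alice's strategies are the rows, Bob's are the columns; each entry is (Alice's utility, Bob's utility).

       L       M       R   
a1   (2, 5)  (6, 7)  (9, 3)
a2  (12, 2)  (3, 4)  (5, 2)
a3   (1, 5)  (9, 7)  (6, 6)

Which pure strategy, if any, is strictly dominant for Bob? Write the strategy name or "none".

M vs L: a1: 7>5, a2: 4>2, a3: 7>5.
M vs R: a1: 7>3, a2: 4>2, a3: 7>6.
M strictly beats every other strategy against every opponent action, so it is strictly dominant.

M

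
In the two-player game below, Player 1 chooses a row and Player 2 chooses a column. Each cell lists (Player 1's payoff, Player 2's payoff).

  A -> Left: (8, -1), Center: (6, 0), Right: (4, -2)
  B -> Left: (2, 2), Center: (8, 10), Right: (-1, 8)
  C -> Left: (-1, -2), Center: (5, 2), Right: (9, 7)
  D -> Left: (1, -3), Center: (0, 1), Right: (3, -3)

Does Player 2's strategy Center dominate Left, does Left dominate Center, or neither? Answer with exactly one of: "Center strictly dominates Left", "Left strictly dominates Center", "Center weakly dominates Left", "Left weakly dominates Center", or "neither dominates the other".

Center's payoffs vs Left's, by Player 1's action — A: 0>-1, B: 10>2, C: 2>-2, D: 1>-3.
Every comparison favours Center, so Center strictly dominates Left.

Center strictly dominates Left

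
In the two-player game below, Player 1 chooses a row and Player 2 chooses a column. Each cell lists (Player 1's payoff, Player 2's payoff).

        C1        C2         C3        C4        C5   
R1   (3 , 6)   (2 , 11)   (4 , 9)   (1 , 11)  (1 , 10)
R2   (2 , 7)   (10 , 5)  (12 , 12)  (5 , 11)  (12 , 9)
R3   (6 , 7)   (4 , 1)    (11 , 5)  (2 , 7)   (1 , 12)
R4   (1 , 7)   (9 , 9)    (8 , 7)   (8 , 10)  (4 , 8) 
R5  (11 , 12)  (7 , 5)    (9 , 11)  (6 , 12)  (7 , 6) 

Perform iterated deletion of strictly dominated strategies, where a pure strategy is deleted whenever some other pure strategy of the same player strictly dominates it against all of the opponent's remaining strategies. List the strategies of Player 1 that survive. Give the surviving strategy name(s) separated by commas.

R2, R3, R4, R5

Row R1 is eliminated: R5 beats it against every remaining column (C1: 11>3, C2: 7>2, C3: 9>4, C4: 6>1, C5: 7>1).
Column C2 is eliminated: C4 beats it against every remaining row (R2: 11>5, R3: 7>1, R4: 10>9, R5: 12>5).
Among the remaining strategies, none is strictly dominated by another pure strategy of the same player, so the elimination stops.
Surviving strategies — Player 1: {R2, R3, R4, R5}; Player 2: {C1, C3, C4, C5}.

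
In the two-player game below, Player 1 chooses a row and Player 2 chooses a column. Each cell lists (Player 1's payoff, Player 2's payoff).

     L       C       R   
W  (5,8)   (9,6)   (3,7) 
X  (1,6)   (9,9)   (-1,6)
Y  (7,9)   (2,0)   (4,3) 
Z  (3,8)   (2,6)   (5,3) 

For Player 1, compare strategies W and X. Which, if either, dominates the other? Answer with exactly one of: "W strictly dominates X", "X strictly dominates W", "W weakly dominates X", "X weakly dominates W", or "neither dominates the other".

W weakly dominates X

Compare W to X across each choice by Player 2: L: 5>1, C: 9=9, R: 3>-1.
W is at least as good everywhere and strictly better somewhere (tied only at C), so W weakly but not strictly dominates X.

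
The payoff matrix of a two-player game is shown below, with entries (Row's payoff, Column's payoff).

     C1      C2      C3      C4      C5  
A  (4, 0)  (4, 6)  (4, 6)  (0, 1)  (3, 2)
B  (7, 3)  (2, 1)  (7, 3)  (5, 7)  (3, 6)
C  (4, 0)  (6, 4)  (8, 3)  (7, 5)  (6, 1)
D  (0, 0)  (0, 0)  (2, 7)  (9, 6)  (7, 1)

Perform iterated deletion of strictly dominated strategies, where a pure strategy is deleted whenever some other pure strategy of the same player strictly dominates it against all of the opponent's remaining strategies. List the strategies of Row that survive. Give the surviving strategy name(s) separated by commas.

C, D

Column's strategy C1 is strictly dominated by C4 (A: 1>0, B: 7>3, C: 5>0, D: 6>0) and is removed.
Row A is eliminated: C beats it against every remaining column (C2: 6>4, C3: 8>4, C4: 7>0, C5: 6>3).
Row B is eliminated: C beats it against every remaining column (C2: 6>2, C3: 8>7, C4: 7>5, C5: 6>3).
For Column, C4 strictly dominates C2 on the remaining rows (C: 5>4, D: 6>0); eliminate C2.
Column C5 is eliminated: C3 beats it against every remaining row (C: 3>1, D: 7>1).
Among the remaining strategies, none is strictly dominated by another pure strategy of the same player, so the elimination stops.
Surviving strategies — Row: {C, D}; Column: {C3, C4}.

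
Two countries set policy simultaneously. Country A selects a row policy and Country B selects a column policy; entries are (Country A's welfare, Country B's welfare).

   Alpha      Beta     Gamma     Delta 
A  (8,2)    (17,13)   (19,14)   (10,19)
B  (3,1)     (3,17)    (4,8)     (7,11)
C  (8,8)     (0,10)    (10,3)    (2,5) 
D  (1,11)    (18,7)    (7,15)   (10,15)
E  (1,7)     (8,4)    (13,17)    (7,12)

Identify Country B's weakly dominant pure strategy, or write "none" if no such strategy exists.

Alpha fails to dominate Beta at A (2<13).
Beta fails to dominate Alpha at D (7<11).
Gamma fails to dominate Alpha at C (3<8).
Delta fails to dominate Alpha at C (5<8).
No single strategy dominates all the others.

none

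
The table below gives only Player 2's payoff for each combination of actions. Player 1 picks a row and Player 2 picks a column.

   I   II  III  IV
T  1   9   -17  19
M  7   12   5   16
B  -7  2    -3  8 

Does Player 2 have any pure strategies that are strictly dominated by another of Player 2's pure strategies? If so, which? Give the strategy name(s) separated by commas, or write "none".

I, II, III

II strictly dominates I — T: 9>1, M: 12>7, B: 2>-7.
II: dominated, since IV does at least as well everywhere (T: 19>9, M: 16>12, B: 8>2).
III is strictly dominated by II (T: 9>-17, M: 12>5, B: 2>-3).
Nothing dominates IV: I at T (19>1); II at T (19>9); III at T (19>-17).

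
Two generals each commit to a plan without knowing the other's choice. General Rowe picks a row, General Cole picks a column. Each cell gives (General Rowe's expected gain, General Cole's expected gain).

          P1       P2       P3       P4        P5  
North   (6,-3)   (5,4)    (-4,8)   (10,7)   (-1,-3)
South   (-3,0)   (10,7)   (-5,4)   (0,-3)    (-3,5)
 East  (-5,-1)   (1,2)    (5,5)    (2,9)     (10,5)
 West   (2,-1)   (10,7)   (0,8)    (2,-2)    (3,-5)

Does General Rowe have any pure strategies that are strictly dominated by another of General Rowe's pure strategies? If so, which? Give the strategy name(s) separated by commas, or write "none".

none

Nothing dominates North: South at P1 (6>-3); East at P1 (6>-5); West at P1 (6>2).
South is not dominated — it holds its own against North at P2 (10>5); East at P1 (-3>-5); West at P2 (10=10).
Nothing dominates East: North at P3 (5>-4); South at P3 (5>-5); West at P3 (5>0).
West is not dominated — it holds its own against North at P2 (10>5); South at P1 (2>-3); East at P1 (2>-5).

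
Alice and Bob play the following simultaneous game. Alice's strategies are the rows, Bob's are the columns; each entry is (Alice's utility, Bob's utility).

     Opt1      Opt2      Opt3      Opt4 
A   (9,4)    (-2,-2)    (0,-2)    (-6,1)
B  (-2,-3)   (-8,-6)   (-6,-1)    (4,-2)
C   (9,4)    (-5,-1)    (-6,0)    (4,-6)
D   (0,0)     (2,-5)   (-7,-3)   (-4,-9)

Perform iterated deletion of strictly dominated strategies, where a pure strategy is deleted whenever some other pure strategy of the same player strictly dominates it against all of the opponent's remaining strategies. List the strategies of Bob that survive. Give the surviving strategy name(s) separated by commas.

Opt1, Opt3, Opt4

Column Opt2 is eliminated: Opt1 beats it against every remaining row (A: 4>-2, B: -3>-6, C: 4>-1, D: 0>-5).
Alice's strategy D is strictly dominated by C (Opt1: 9>0, Opt3: -6>-7, Opt4: 4>-4) and is removed.
Among the remaining strategies, none is strictly dominated by another pure strategy of the same player, so the elimination stops.
Surviving strategies — Alice: {A, B, C}; Bob: {Opt1, Opt3, Opt4}.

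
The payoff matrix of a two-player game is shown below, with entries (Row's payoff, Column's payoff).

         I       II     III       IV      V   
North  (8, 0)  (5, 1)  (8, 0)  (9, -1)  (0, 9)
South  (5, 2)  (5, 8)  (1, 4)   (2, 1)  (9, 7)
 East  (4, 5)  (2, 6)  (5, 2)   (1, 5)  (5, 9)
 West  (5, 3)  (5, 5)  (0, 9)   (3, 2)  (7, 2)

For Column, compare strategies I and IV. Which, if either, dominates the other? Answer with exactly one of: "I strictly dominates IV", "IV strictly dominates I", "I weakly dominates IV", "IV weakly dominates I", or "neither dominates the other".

I's payoffs vs IV's, by Row's action — North: 0>-1, South: 2>1, East: 5=5, West: 3>2.
I is at least as good everywhere and strictly better somewhere (tied only at East), so I weakly but not strictly dominates IV.

I weakly dominates IV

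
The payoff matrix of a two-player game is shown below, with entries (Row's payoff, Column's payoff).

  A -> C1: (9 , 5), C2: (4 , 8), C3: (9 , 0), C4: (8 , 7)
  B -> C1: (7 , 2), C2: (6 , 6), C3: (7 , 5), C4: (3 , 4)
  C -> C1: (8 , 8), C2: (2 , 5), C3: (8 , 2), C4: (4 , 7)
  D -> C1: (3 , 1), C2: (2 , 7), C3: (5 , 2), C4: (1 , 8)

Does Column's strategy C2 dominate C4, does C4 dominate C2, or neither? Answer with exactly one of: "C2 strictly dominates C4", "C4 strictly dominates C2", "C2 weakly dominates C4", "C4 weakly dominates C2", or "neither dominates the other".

neither dominates the other

Compare C2 to C4 across each opponent action: A: 8>7, B: 6>4, C: 5<7, D: 7<8.
C2 does better at A, B but worse at C, D; neither strategy dominates the other.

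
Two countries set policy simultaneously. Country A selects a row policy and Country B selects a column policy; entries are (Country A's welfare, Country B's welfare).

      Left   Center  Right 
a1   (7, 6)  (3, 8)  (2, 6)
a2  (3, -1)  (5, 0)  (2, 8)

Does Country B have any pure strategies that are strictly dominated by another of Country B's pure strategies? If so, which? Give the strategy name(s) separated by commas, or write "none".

Left is strictly dominated by Center (a1: 8>6, a2: 0>-1).
Center: no other strategy beats it everywhere (Left at a1 (8>6); Right at a1 (8>6)).
Nothing dominates Right: Left at a1 (6=6); Center at a2 (8>0).

Left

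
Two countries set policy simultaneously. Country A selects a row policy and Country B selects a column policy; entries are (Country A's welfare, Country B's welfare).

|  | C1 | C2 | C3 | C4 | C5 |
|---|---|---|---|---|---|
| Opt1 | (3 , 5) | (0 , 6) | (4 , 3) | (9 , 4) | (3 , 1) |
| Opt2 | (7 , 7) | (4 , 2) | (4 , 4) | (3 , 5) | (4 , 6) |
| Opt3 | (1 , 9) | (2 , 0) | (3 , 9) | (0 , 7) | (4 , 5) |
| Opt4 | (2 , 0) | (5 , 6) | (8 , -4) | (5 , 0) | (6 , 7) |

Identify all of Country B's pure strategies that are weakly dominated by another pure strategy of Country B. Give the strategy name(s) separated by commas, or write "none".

C3, C4

Nothing dominates C1: C2 at Opt2 (7>2); C3 at Opt1 (5>3); C4 at Opt1 (5>4); C5 at Opt1 (5>1).
C2: no other strategy beats it everywhere (C1 at Opt1 (6>5); C3 at Opt1 (6>3); C4 at Opt1 (6>4); C5 at Opt1 (6>1)).
C1 weakly dominates C3 — Opt1: 5>3, Opt2: 7>4, Opt3: 9=9, Opt4: 0>-4.
C4: dominated, since C1 does at least as well everywhere (Opt1: 5>4, Opt2: 7>5, Opt3: 9>7, Opt4: 0=0).
C5 is not dominated — it holds its own against C1 at Opt4 (7>0); C2 at Opt2 (6>2); C3 at Opt2 (6>4); C4 at Opt2 (6>5).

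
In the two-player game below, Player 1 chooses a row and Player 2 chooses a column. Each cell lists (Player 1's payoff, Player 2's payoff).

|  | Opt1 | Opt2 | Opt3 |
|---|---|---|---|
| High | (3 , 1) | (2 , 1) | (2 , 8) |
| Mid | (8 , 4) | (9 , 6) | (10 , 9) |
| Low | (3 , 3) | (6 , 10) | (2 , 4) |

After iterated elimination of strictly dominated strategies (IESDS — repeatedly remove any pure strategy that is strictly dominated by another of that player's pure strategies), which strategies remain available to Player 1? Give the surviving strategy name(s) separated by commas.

Mid

For Player 1, Mid strictly dominates High on the remaining columns (Opt1: 8>3, Opt2: 9>2, Opt3: 10>2); eliminate High.
For Player 1, Mid strictly dominates Low on the remaining columns (Opt1: 8>3, Opt2: 9>6, Opt3: 10>2); eliminate Low.
Column Opt1 is eliminated: Opt2 beats it against every remaining row (Mid: 6>4).
Player 2's strategy Opt2 is strictly dominated by Opt3 (Mid: 9>6) and is removed.
Among the remaining strategies, none is strictly dominated by another pure strategy of the same player, so the elimination stops.
Surviving strategies — Player 1: {Mid}; Player 2: {Opt3}.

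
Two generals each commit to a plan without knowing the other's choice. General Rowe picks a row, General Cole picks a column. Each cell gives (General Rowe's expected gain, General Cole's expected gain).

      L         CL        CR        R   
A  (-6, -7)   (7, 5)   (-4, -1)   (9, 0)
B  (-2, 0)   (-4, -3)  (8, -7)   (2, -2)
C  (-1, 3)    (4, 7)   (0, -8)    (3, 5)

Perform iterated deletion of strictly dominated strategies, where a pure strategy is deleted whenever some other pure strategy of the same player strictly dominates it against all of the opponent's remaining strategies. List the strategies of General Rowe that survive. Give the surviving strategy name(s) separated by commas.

For General Cole, CL strictly dominates CR on the remaining rows (A: 5>-1, B: -3>-7, C: 7>-8); eliminate CR.
General Rowe's strategy B is strictly dominated by C (L: -1>-2, CL: 4>-4, R: 3>2) and is removed.
Column L is eliminated: CL beats it against every remaining row (A: 5>-7, C: 7>3).
For General Rowe, A strictly dominates C on the remaining columns (CL: 7>4, R: 9>3); eliminate C.
For General Cole, CL strictly dominates R on the remaining rows (A: 5>0); eliminate R.
Among the remaining strategies, none is strictly dominated by another pure strategy of the same player, so the elimination stops.
Surviving strategies — General Rowe: {A}; General Cole: {CL}.

A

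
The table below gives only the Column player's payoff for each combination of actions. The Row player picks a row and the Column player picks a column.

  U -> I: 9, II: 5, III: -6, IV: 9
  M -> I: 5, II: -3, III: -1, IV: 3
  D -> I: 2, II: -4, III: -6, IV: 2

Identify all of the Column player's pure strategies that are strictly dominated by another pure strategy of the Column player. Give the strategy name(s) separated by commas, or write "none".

II, III

I: no other strategy beats it everywhere (II at U (9>5); III at U (9>-6); IV at U (9=9)).
II is strictly dominated by I (U: 9>5, M: 5>-3, D: 2>-4).
III is strictly dominated by I (U: 9>-6, M: 5>-1, D: 2>-6).
IV is not dominated — it holds its own against I at U (9=9); II at U (9>5); III at U (9>-6).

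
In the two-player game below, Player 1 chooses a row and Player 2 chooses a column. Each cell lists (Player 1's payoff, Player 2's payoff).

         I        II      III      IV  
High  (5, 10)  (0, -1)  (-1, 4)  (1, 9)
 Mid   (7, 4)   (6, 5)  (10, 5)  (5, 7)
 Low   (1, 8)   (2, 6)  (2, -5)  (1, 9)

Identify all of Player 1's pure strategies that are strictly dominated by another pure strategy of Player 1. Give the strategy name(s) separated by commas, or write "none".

High, Low

High is strictly dominated by Mid (I: 7>5, II: 6>0, III: 10>-1, IV: 5>1).
Nothing dominates Mid: High at I (7>5); Low at I (7>1).
Mid strictly dominates Low — I: 7>1, II: 6>2, III: 10>2, IV: 5>1.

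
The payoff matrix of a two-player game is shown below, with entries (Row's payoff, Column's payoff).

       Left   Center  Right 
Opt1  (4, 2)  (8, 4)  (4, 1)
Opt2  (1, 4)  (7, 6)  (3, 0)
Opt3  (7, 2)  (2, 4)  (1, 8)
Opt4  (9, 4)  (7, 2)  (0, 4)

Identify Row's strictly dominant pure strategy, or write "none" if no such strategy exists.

Opt1 fails to dominate Opt3 at Left (4<7).
Opt2 fails to dominate Opt1 at Left (1<4).
Opt3 fails to dominate Opt1 at Center (2<8).
Opt4 fails to dominate Opt1 at Center (7<8).
No single strategy dominates all the others.

none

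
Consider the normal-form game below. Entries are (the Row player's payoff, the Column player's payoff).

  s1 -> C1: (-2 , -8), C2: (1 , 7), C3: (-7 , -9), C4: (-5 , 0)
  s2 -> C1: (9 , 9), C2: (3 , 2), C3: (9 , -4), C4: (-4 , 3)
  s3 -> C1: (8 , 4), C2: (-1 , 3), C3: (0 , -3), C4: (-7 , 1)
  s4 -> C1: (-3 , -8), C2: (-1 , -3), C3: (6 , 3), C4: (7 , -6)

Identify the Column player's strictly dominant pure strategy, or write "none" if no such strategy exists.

C1 fails to dominate C2 at s1 (-8<7).
C2 fails to dominate C1 at s2 (2<9).
C3 fails to dominate C1 at s1 (-9<-8).
C4 fails to dominate C1 at s2 (3<9).
No single strategy dominates all the others.

none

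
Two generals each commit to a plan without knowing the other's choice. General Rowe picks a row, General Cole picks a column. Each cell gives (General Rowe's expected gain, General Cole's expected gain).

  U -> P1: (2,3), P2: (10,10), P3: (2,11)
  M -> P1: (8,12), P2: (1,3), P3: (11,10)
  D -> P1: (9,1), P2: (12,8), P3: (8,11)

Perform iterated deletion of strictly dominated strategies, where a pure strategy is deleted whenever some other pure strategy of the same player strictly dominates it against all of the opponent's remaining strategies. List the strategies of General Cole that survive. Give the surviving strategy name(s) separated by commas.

General Rowe's strategy U is strictly dominated by D (P1: 9>2, P2: 12>10, P3: 8>2) and is removed.
Column P2 is eliminated: P3 beats it against every remaining row (M: 10>3, D: 11>8).
Among the remaining strategies, none is strictly dominated by another pure strategy of the same player, so the elimination stops.
Surviving strategies — General Rowe: {M, D}; General Cole: {P1, P3}.

P1, P3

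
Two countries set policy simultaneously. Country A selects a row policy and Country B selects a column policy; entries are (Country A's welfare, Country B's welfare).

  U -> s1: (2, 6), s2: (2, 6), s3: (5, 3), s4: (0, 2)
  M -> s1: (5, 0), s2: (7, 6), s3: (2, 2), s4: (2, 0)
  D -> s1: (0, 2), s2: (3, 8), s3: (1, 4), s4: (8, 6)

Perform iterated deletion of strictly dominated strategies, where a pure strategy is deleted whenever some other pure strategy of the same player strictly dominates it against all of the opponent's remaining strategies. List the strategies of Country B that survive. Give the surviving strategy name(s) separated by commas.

Column s3 is eliminated: s2 beats it against every remaining row (U: 6>3, M: 6>2, D: 8>4).
Country A's strategy U is strictly dominated by M (s1: 5>2, s2: 7>2, s4: 2>0) and is removed.
For Country B, s2 strictly dominates s1 on the remaining rows (M: 6>0, D: 8>2); eliminate s1.
Column s4 is eliminated: s2 beats it against every remaining row (M: 6>0, D: 8>6).
For Country A, M strictly dominates D on the remaining columns (s2: 7>3); eliminate D.
Among the remaining strategies, none is strictly dominated by another pure strategy of the same player, so the elimination stops.
Surviving strategies — Country A: {M}; Country B: {s2}.

s2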